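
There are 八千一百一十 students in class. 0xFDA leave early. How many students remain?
Convert 八千一百一十 (Chinese numeral) → 8×1000 + 1×100 + 1×10 = 8110 (decimal)
Convert 0xFDA (hexadecimal) → 15×256 + 13×16 + 10 = 4058 (decimal)
Compute 8110 - 4058 = 4052
4052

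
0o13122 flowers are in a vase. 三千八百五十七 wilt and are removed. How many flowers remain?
Convert 0o13122 (octal) → 1×4096 + 3×512 + 1×64 + 2×8 + 2 = 5714 (decimal)
Convert 三千八百五十七 (Chinese numeral) → 3×1000 + 8×100 + 5×10 + 7 = 3857 (decimal)
Compute 5714 - 3857 = 1857
1857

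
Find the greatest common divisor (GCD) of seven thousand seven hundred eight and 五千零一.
Convert seven thousand seven hundred eight (English words) → 7×1000 + 7×100 + 8 = 7708 (decimal)
Convert 五千零一 (Chinese numeral) → 5×1000 + 1 = 5001 (decimal)
Compute gcd(7708, 5001) = 1
1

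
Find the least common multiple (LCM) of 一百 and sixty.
Convert 一百 (Chinese numeral) → 1×100 = 100 (decimal)
Convert sixty (English words) → 60 (decimal)
Compute lcm(100, 60) = 300
300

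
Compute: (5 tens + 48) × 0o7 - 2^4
Convert 5 tens (place-value notation) → 5×10 = 50 (decimal)
Convert 0o7 (octal) → 7 (decimal)
Convert 2^4 (power) → 16 (decimal)
Expression in decimal: (50 + 48) × 7 - 16
Parentheses first: 50 + 48 = 98
Multiply: 98 × 7 = 686
Subtract: 686 - 16 = 670
670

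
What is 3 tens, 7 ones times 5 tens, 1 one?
Convert 3 tens, 7 ones (place-value notation) → 3×10 + 7 = 37 (decimal)
Convert 5 tens, 1 one (place-value notation) → 5×10 + 1 = 51 (decimal)
Compute 37 × 51 = 1887
1887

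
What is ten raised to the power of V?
Convert ten (English words) → 10 (decimal)
Convert V (Roman numeral) → 5 (decimal)
Compute 10 ^ 5 = 100000
100000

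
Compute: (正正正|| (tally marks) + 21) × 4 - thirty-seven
Convert 正正正|| (tally marks) → 5 + 5 + 5 + 2 = 17 (decimal)
Convert thirty-seven (English words) → 37 (decimal)
Expression in decimal: (17 + 21) × 4 - 37
Parentheses first: 17 + 21 = 38
Multiply: 38 × 4 = 152
Subtract: 152 - 37 = 115
115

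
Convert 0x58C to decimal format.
Convert 0x58C (hexadecimal) → 5×256 + 8×16 + 12 = 1420 (decimal)
1420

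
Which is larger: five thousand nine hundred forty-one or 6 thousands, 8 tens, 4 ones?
Convert five thousand nine hundred forty-one (English words) → 5×1000 + 9×100 + 41 = 5941 (decimal)
Convert 6 thousands, 8 tens, 4 ones (place-value notation) → 6×1000 + 8×10 + 4 = 6084 (decimal)
Compare 5941 vs 6084: larger = 6084
6084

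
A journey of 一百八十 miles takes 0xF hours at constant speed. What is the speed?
Convert 一百八十 (Chinese numeral) → 1×100 + 8×10 = 180 (decimal)
Convert 0xF (hexadecimal) → 15 (decimal)
Compute 180 ÷ 15 = 12
12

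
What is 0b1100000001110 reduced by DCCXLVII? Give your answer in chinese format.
Convert 0b1100000001110 (binary) → 4096 + 2048 + 8 + 4 + 2 = 6158 (decimal)
Convert DCCXLVII (Roman numeral) → 500 + 100 + 100 + 40 + 5 + 1 + 1 = 747 (decimal)
Compute 6158 - 747 = 5411
Convert 5411 (decimal) → 5411 = 5×1000 + 4×100 + 1×10 + 1 → 五千四百一十一 (Chinese numeral)
五千四百一十一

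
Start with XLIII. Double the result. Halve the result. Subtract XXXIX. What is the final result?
Convert XLIII (Roman numeral) → 40 + 1 + 1 + 1 = 43 (decimal)
Start: 43
43 × 2 = 86
86 ÷ 2 = 43
Convert XXXIX (Roman numeral) → 10 + 10 + 10 + 9 = 39 (decimal)
43 - 39 = 4
4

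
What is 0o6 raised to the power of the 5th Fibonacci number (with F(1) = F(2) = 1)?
Convert 0o6 (octal) → 6 (decimal)
Convert the 5th Fibonacci number (with F(1) = F(2) = 1) (Fibonacci index) → 1, 1, 2, 3, 5 → 5 (decimal)
Compute 6 ^ 5 = 7776
7776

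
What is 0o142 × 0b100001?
Convert 0o142 (octal) → 1×64 + 4×8 + 2 = 98 (decimal)
Convert 0b100001 (binary) → 32 + 1 = 33 (decimal)
Compute 98 × 33 = 3234
3234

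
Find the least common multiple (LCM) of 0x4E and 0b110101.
Convert 0x4E (hexadecimal) → 4×16 + 14 = 78 (decimal)
Convert 0b110101 (binary) → 32 + 16 + 4 + 1 = 53 (decimal)
Compute lcm(78, 53) = 4134
4134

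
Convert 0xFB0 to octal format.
Convert 0xFB0 (hexadecimal) → 15×256 + 11×16 = 4016 (decimal)
Convert 4016 (decimal) → 4016 = 7×512 + 6×64 + 6×8 → 0o7660 (octal)
0o7660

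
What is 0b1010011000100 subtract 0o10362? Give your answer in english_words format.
Convert 0b1010011000100 (binary) → 4096 + 1024 + 128 + 64 + 4 = 5316 (decimal)
Convert 0o10362 (octal) → 1×4096 + 3×64 + 6×8 + 2 = 4338 (decimal)
Compute 5316 - 4338 = 978
Convert 978 (decimal) → 978 = 9×100 + 78 → nine hundred seventy-eight (English words)
nine hundred seventy-eight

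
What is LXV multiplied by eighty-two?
Convert LXV (Roman numeral) → 50 + 10 + 5 = 65 (decimal)
Convert eighty-two (English words) → 82 (decimal)
Compute 65 × 82 = 5330
5330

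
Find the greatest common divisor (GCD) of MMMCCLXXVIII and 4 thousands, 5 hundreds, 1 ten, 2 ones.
Convert MMMCCLXXVIII (Roman numeral) → 1000 + 1000 + 1000 + 100 + 100 + 50 + 10 + 10 + 5 + 1 + 1 + 1 = 3278 (decimal)
Convert 4 thousands, 5 hundreds, 1 ten, 2 ones (place-value notation) → 4×1000 + 5×100 + 1×10 + 2 = 4512 (decimal)
Compute gcd(3278, 4512) = 2
2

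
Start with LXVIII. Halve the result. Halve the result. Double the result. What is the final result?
Convert LXVIII (Roman numeral) → 50 + 10 + 5 + 1 + 1 + 1 = 68 (decimal)
Start: 68
68 ÷ 2 = 34
34 ÷ 2 = 17
17 × 2 = 34
34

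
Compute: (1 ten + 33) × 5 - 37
Convert 1 ten (place-value notation) → 1×10 = 10 (decimal)
Expression in decimal: (10 + 33) × 5 - 37
Parentheses first: 10 + 33 = 43
Multiply: 43 × 5 = 215
Subtract: 215 - 37 = 178
178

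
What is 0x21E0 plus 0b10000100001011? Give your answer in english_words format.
Convert 0x21E0 (hexadecimal) → 2×4096 + 1×256 + 14×16 = 8672 (decimal)
Convert 0b10000100001011 (binary) → 8192 + 256 + 8 + 2 + 1 = 8459 (decimal)
Compute 8672 + 8459 = 17131
Convert 17131 (decimal) → 17131 = 17×1000 + 1×100 + 31 → seventeen thousand one hundred thirty-one (English words)
seventeen thousand one hundred thirty-one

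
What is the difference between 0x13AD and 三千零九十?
Convert 0x13AD (hexadecimal) → 1×4096 + 3×256 + 10×16 + 13 = 5037 (decimal)
Convert 三千零九十 (Chinese numeral) → 3×1000 + 9×10 = 3090 (decimal)
Difference: |5037 - 3090| = 1947
1947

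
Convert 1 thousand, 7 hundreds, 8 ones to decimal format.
Convert 1 thousand, 7 hundreds, 8 ones (place-value notation) → 1×1000 + 7×100 + 8 = 1708 (decimal)
1708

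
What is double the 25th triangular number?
The 25th triangular number = 25×26/2 = 325
Compute 325 × 2 = 650
650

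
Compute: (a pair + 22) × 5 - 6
Convert a pair (colloquial) → 2 (decimal)
Expression in decimal: (2 + 22) × 5 - 6
Parentheses first: 2 + 22 = 24
Multiply: 24 × 5 = 120
Subtract: 120 - 6 = 114
114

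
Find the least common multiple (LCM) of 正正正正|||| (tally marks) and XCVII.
Convert 正正正正|||| (tally marks) → 5 + 5 + 5 + 5 + 4 = 24 (decimal)
Convert XCVII (Roman numeral) → 90 + 5 + 1 + 1 = 97 (decimal)
Compute lcm(24, 97) = 2328
2328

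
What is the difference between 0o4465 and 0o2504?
Convert 0o4465 (octal) → 4×512 + 4×64 + 6×8 + 5 = 2357 (decimal)
Convert 0o2504 (octal) → 2×512 + 5×64 + 4 = 1348 (decimal)
Difference: |2357 - 1348| = 1009
1009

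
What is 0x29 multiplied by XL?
Convert 0x29 (hexadecimal) → 2×16 + 9 = 41 (decimal)
Convert XL (Roman numeral) → 40 (decimal)
Compute 41 × 40 = 1640
1640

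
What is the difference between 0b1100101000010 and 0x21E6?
Convert 0b1100101000010 (binary) → 4096 + 2048 + 256 + 64 + 2 = 6466 (decimal)
Convert 0x21E6 (hexadecimal) → 2×4096 + 1×256 + 14×16 + 6 = 8678 (decimal)
Difference: |6466 - 8678| = 2212
2212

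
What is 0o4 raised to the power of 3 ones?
Convert 0o4 (octal) → 4 (decimal)
Convert 3 ones (place-value notation) → 3 (decimal)
Compute 4 ^ 3 = 64
64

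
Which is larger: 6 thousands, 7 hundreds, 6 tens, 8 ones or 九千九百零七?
Convert 6 thousands, 7 hundreds, 6 tens, 8 ones (place-value notation) → 6×1000 + 7×100 + 6×10 + 8 = 6768 (decimal)
Convert 九千九百零七 (Chinese numeral) → 9×1000 + 9×100 + 7 = 9907 (decimal)
Compare 6768 vs 9907: larger = 9907
9907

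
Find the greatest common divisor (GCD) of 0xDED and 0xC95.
Convert 0xDED (hexadecimal) → 13×256 + 14×16 + 13 = 3565 (decimal)
Convert 0xC95 (hexadecimal) → 12×256 + 9×16 + 5 = 3221 (decimal)
Compute gcd(3565, 3221) = 1
1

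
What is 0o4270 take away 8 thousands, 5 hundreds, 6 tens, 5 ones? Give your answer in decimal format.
Convert 0o4270 (octal) → 4×512 + 2×64 + 7×8 = 2232 (decimal)
Convert 8 thousands, 5 hundreds, 6 tens, 5 ones (place-value notation) → 8×1000 + 5×100 + 6×10 + 5 = 8565 (decimal)
Compute 2232 - 8565 = -6333
-6333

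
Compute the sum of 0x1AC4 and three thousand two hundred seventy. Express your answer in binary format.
Convert 0x1AC4 (hexadecimal) → 1×4096 + 10×256 + 12×16 + 4 = 6852 (decimal)
Convert three thousand two hundred seventy (English words) → 3×1000 + 2×100 + 70 = 3270 (decimal)
Compute 6852 + 3270 = 10122
Convert 10122 (decimal) → 10122 = 8192 + 1024 + 512 + 256 + 128 + 8 + 2 → 0b10011110001010 (binary)
0b10011110001010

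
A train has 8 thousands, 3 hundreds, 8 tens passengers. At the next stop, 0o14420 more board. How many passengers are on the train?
Convert 8 thousands, 3 hundreds, 8 tens (place-value notation) → 8×1000 + 3×100 + 8×10 = 8380 (decimal)
Convert 0o14420 (octal) → 1×4096 + 4×512 + 4×64 + 2×8 = 6416 (decimal)
Compute 8380 + 6416 = 14796
14796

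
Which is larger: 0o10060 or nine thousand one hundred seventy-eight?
Convert 0o10060 (octal) → 1×4096 + 6×8 = 4144 (decimal)
Convert nine thousand one hundred seventy-eight (English words) → 9×1000 + 1×100 + 78 = 9178 (decimal)
Compare 4144 vs 9178: larger = 9178
9178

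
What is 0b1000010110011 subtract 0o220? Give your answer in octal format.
Convert 0b1000010110011 (binary) → 4096 + 128 + 32 + 16 + 2 + 1 = 4275 (decimal)
Convert 0o220 (octal) → 2×64 + 2×8 = 144 (decimal)
Compute 4275 - 144 = 4131
Convert 4131 (decimal) → 4131 = 1×4096 + 4×8 + 3 → 0o10043 (octal)
0o10043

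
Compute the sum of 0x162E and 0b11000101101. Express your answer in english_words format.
Convert 0x162E (hexadecimal) → 1×4096 + 6×256 + 2×16 + 14 = 5678 (decimal)
Convert 0b11000101101 (binary) → 1024 + 512 + 32 + 8 + 4 + 1 = 1581 (decimal)
Compute 5678 + 1581 = 7259
Convert 7259 (decimal) → 7259 = 7×1000 + 2×100 + 59 → seven thousand two hundred fifty-nine (English words)
seven thousand two hundred fifty-nine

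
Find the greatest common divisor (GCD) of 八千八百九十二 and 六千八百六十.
Convert 八千八百九十二 (Chinese numeral) → 8×1000 + 8×100 + 9×10 + 2 = 8892 (decimal)
Convert 六千八百六十 (Chinese numeral) → 6×1000 + 8×100 + 6×10 = 6860 (decimal)
Compute gcd(8892, 6860) = 4
4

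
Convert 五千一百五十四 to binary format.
Convert 五千一百五十四 (Chinese numeral) → 5×1000 + 1×100 + 5×10 + 4 = 5154 (decimal)
Convert 5154 (decimal) → 5154 = 4096 + 1024 + 32 + 2 → 0b1010000100010 (binary)
0b1010000100010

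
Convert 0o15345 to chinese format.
Convert 0o15345 (octal) → 1×4096 + 5×512 + 3×64 + 4×8 + 5 = 6885 (decimal)
Convert 6885 (decimal) → 6885 = 6×1000 + 8×100 + 8×10 + 5 → 六千八百八十五 (Chinese numeral)
六千八百八十五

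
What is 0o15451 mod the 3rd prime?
Convert 0o15451 (octal) → 1×4096 + 5×512 + 4×64 + 5×8 + 1 = 6953 (decimal)
Convert the 3rd prime (prime index) → 5 (decimal)
Compute 6953 mod 5 = 3
3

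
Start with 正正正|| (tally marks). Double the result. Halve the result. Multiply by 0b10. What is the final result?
Convert 正正正|| (tally marks) → 5 + 5 + 5 + 2 = 17 (decimal)
Start: 17
17 × 2 = 34
34 ÷ 2 = 17
Convert 0b10 (binary) → 2 (decimal)
17 × 2 = 34
34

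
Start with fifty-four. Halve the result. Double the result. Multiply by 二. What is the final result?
Convert fifty-four (English words) → 54 (decimal)
Start: 54
54 ÷ 2 = 27
27 × 2 = 54
Convert 二 (Chinese numeral) → 2 (decimal)
54 × 2 = 108
108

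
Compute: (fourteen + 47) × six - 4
Convert fourteen (English words) → 14 (decimal)
Convert six (English words) → 6 (decimal)
Expression in decimal: (14 + 47) × 6 - 4
Parentheses first: 14 + 47 = 61
Multiply: 61 × 6 = 366
Subtract: 366 - 4 = 362
362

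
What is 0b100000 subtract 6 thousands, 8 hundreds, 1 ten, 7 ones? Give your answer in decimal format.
Convert 0b100000 (binary) → 32 (decimal)
Convert 6 thousands, 8 hundreds, 1 ten, 7 ones (place-value notation) → 6×1000 + 8×100 + 1×10 + 7 = 6817 (decimal)
Compute 32 - 6817 = -6785
-6785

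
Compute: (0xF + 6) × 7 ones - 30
Convert 0xF (hexadecimal) → 15 (decimal)
Convert 7 ones (place-value notation) → 7 (decimal)
Expression in decimal: (15 + 6) × 7 - 30
Parentheses first: 15 + 6 = 21
Multiply: 21 × 7 = 147
Subtract: 147 - 30 = 117
117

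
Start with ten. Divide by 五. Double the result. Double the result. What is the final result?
Convert ten (English words) → 10 (decimal)
Start: 10
Convert 五 (Chinese numeral) → 5 (decimal)
10 ÷ 5 = 2
2 × 2 = 4
4 × 2 = 8
8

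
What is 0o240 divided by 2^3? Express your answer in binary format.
Convert 0o240 (octal) → 2×64 + 4×8 = 160 (decimal)
Convert 2^3 (power) → 8 (decimal)
Compute 160 ÷ 8 = 20
Convert 20 (decimal) → 20 = 16 + 4 → 0b10100 (binary)
0b10100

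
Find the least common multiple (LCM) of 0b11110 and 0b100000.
Convert 0b11110 (binary) → 16 + 8 + 4 + 2 = 30 (decimal)
Convert 0b100000 (binary) → 32 (decimal)
Compute lcm(30, 32) = 480
480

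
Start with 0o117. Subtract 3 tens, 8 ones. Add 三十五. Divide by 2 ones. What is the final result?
Convert 0o117 (octal) → 1×64 + 1×8 + 7 = 79 (decimal)
Start: 79
Convert 3 tens, 8 ones (place-value notation) → 3×10 + 8 = 38 (decimal)
79 - 38 = 41
Convert 三十五 (Chinese numeral) → 3×10 + 5 = 35 (decimal)
41 + 35 = 76
Convert 2 ones (place-value notation) → 2 (decimal)
76 ÷ 2 = 38
38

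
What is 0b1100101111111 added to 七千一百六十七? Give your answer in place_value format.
Convert 0b1100101111111 (binary) → 4096 + 2048 + 256 + 64 + 32 + 16 + 8 + 4 + 2 + 1 = 6527 (decimal)
Convert 七千一百六十七 (Chinese numeral) → 7×1000 + 1×100 + 6×10 + 7 = 7167 (decimal)
Compute 6527 + 7167 = 13694
Convert 13694 (decimal) → 13694 = 13×1000 + 6×100 + 9×10 + 4 → 13 thousands, 6 hundreds, 9 tens, 4 ones (place-value notation)
13 thousands, 6 hundreds, 9 tens, 4 ones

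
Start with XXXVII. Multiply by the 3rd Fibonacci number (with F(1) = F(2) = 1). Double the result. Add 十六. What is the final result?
Convert XXXVII (Roman numeral) → 10 + 10 + 10 + 5 + 1 + 1 = 37 (decimal)
Start: 37
Convert the 3rd Fibonacci number (with F(1) = F(2) = 1) (Fibonacci index) → 1, 1, 2 → 2 (decimal)
37 × 2 = 74
74 × 2 = 148
Convert 十六 (Chinese numeral) → 1×10 + 6 = 16 (decimal)
148 + 16 = 164
164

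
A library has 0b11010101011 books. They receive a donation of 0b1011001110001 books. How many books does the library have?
Convert 0b11010101011 (binary) → 1024 + 512 + 128 + 32 + 8 + 2 + 1 = 1707 (decimal)
Convert 0b1011001110001 (binary) → 4096 + 1024 + 512 + 64 + 32 + 16 + 1 = 5745 (decimal)
Compute 1707 + 5745 = 7452
7452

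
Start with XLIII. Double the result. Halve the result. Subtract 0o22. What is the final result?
Convert XLIII (Roman numeral) → 40 + 1 + 1 + 1 = 43 (decimal)
Start: 43
43 × 2 = 86
86 ÷ 2 = 43
Convert 0o22 (octal) → 2×8 + 2 = 18 (decimal)
43 - 18 = 25
25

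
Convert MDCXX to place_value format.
Convert MDCXX (Roman numeral) → 1000 + 500 + 100 + 10 + 10 = 1620 (decimal)
Convert 1620 (decimal) → 1620 = 1×1000 + 6×100 + 2×10 → 1 thousand, 6 hundreds, 2 tens (place-value notation)
1 thousand, 6 hundreds, 2 tens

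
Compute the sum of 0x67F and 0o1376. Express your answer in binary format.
Convert 0x67F (hexadecimal) → 6×256 + 7×16 + 15 = 1663 (decimal)
Convert 0o1376 (octal) → 1×512 + 3×64 + 7×8 + 6 = 766 (decimal)
Compute 1663 + 766 = 2429
Convert 2429 (decimal) → 2429 = 2048 + 256 + 64 + 32 + 16 + 8 + 4 + 1 → 0b100101111101 (binary)
0b100101111101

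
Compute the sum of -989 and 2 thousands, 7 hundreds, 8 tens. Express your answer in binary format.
Convert 2 thousands, 7 hundreds, 8 tens (place-value notation) → 2×1000 + 7×100 + 8×10 = 2780 (decimal)
Compute -989 + 2780 = 1791
Convert 1791 (decimal) → 1791 = 1024 + 512 + 128 + 64 + 32 + 16 + 8 + 4 + 2 + 1 → 0b11011111111 (binary)
0b11011111111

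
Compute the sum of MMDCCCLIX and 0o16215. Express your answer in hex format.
Convert MMDCCCLIX (Roman numeral) → 1000 + 1000 + 500 + 100 + 100 + 100 + 50 + 9 = 2859 (decimal)
Convert 0o16215 (octal) → 1×4096 + 6×512 + 2×64 + 1×8 + 5 = 7309 (decimal)
Compute 2859 + 7309 = 10168
Convert 10168 (decimal) → 10168 = 2×4096 + 7×256 + 11×16 + 8 → 0x27B8 (hexadecimal)
0x27B8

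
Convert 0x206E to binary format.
Convert 0x206E (hexadecimal) → 2×4096 + 6×16 + 14 = 8302 (decimal)
Convert 8302 (decimal) → 8302 = 8192 + 64 + 32 + 8 + 4 + 2 → 0b10000001101110 (binary)
0b10000001101110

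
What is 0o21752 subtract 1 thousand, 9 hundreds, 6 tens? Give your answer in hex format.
Convert 0o21752 (octal) → 2×4096 + 1×512 + 7×64 + 5×8 + 2 = 9194 (decimal)
Convert 1 thousand, 9 hundreds, 6 tens (place-value notation) → 1×1000 + 9×100 + 6×10 = 1960 (decimal)
Compute 9194 - 1960 = 7234
Convert 7234 (decimal) → 7234 = 1×4096 + 12×256 + 4×16 + 2 → 0x1C42 (hexadecimal)
0x1C42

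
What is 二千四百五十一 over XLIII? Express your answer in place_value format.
Convert 二千四百五十一 (Chinese numeral) → 2×1000 + 4×100 + 5×10 + 1 = 2451 (decimal)
Convert XLIII (Roman numeral) → 40 + 1 + 1 + 1 = 43 (decimal)
Compute 2451 ÷ 43 = 57
Convert 57 (decimal) → 57 = 5×10 + 7 → 5 tens, 7 ones (place-value notation)
5 tens, 7 ones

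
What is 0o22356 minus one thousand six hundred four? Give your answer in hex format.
Convert 0o22356 (octal) → 2×4096 + 2×512 + 3×64 + 5×8 + 6 = 9454 (decimal)
Convert one thousand six hundred four (English words) → 1×1000 + 6×100 + 4 = 1604 (decimal)
Compute 9454 - 1604 = 7850
Convert 7850 (decimal) → 7850 = 1×4096 + 14×256 + 10×16 + 10 → 0x1EAA (hexadecimal)
0x1EAA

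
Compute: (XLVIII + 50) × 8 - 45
Convert XLVIII (Roman numeral) → 40 + 5 + 1 + 1 + 1 = 48 (decimal)
Expression in decimal: (48 + 50) × 8 - 45
Parentheses first: 48 + 50 = 98
Multiply: 98 × 8 = 784
Subtract: 784 - 45 = 739
739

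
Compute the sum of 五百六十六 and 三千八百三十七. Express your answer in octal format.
Convert 五百六十六 (Chinese numeral) → 5×100 + 6×10 + 6 = 566 (decimal)
Convert 三千八百三十七 (Chinese numeral) → 3×1000 + 8×100 + 3×10 + 7 = 3837 (decimal)
Compute 566 + 3837 = 4403
Convert 4403 (decimal) → 4403 = 1×4096 + 4×64 + 6×8 + 3 → 0o10463 (octal)
0o10463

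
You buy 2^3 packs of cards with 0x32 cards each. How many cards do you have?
Convert 0x32 (hexadecimal) → 3×16 + 2 = 50 (decimal)
Convert 2^3 (power) → 8 (decimal)
Compute 50 × 8 = 400
400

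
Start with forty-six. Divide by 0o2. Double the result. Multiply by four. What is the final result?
Convert forty-six (English words) → 46 (decimal)
Start: 46
Convert 0o2 (octal) → 2 (decimal)
46 ÷ 2 = 23
23 × 2 = 46
Convert four (English words) → 4 (decimal)
46 × 4 = 184
184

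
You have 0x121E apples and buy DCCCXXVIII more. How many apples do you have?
Convert 0x121E (hexadecimal) → 1×4096 + 2×256 + 1×16 + 14 = 4638 (decimal)
Convert DCCCXXVIII (Roman numeral) → 500 + 100 + 100 + 100 + 10 + 10 + 5 + 1 + 1 + 1 = 828 (decimal)
Compute 4638 + 828 = 5466
5466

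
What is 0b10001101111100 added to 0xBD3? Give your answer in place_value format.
Convert 0b10001101111100 (binary) → 8192 + 512 + 256 + 64 + 32 + 16 + 8 + 4 = 9084 (decimal)
Convert 0xBD3 (hexadecimal) → 11×256 + 13×16 + 3 = 3027 (decimal)
Compute 9084 + 3027 = 12111
Convert 12111 (decimal) → 12111 = 12×1000 + 1×100 + 1×10 + 1 → 12 thousands, 1 hundred, 1 ten, 1 one (place-value notation)
12 thousands, 1 hundred, 1 ten, 1 one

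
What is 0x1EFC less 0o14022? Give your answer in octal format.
Convert 0x1EFC (hexadecimal) → 1×4096 + 14×256 + 15×16 + 12 = 7932 (decimal)
Convert 0o14022 (octal) → 1×4096 + 4×512 + 2×8 + 2 = 6162 (decimal)
Compute 7932 - 6162 = 1770
Convert 1770 (decimal) → 1770 = 3×512 + 3×64 + 5×8 + 2 → 0o3352 (octal)
0o3352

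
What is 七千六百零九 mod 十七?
Convert 七千六百零九 (Chinese numeral) → 7×1000 + 6×100 + 9 = 7609 (decimal)
Convert 十七 (Chinese numeral) → 1×10 + 7 = 17 (decimal)
Compute 7609 mod 17 = 10
10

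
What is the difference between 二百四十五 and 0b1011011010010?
Convert 二百四十五 (Chinese numeral) → 2×100 + 4×10 + 5 = 245 (decimal)
Convert 0b1011011010010 (binary) → 4096 + 1024 + 512 + 128 + 64 + 16 + 2 = 5842 (decimal)
Difference: |245 - 5842| = 5597
5597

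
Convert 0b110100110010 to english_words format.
Convert 0b110100110010 (binary) → 2048 + 1024 + 256 + 32 + 16 + 2 = 3378 (decimal)
Convert 3378 (decimal) → 3378 = 3×1000 + 3×100 + 78 → three thousand three hundred seventy-eight (English words)
three thousand three hundred seventy-eight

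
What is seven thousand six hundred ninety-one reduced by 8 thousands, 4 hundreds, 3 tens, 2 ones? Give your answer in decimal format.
Convert seven thousand six hundred ninety-one (English words) → 7×1000 + 6×100 + 91 = 7691 (decimal)
Convert 8 thousands, 4 hundreds, 3 tens, 2 ones (place-value notation) → 8×1000 + 4×100 + 3×10 + 2 = 8432 (decimal)
Compute 7691 - 8432 = -741
-741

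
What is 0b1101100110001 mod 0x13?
Convert 0b1101100110001 (binary) → 4096 + 2048 + 512 + 256 + 32 + 16 + 1 = 6961 (decimal)
Convert 0x13 (hexadecimal) → 1×16 + 3 = 19 (decimal)
Compute 6961 mod 19 = 7
7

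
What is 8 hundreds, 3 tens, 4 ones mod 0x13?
Convert 8 hundreds, 3 tens, 4 ones (place-value notation) → 8×100 + 3×10 + 4 = 834 (decimal)
Convert 0x13 (hexadecimal) → 1×16 + 3 = 19 (decimal)
Compute 834 mod 19 = 17
17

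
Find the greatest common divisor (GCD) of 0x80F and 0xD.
Convert 0x80F (hexadecimal) → 8×256 + 15 = 2063 (decimal)
Convert 0xD (hexadecimal) → 13 (decimal)
Compute gcd(2063, 13) = 1
1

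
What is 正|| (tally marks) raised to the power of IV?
Convert 正|| (tally marks) → 5 + 2 = 7 (decimal)
Convert IV (Roman numeral) → 4 (decimal)
Compute 7 ^ 4 = 2401
2401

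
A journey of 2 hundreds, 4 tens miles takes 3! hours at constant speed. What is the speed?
Convert 2 hundreds, 4 tens (place-value notation) → 2×100 + 4×10 = 240 (decimal)
Convert 3! (factorial) → 6 (decimal)
Compute 240 ÷ 6 = 40
40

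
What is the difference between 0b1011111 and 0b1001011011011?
Convert 0b1011111 (binary) → 64 + 16 + 8 + 4 + 2 + 1 = 95 (decimal)
Convert 0b1001011011011 (binary) → 4096 + 512 + 128 + 64 + 16 + 8 + 2 + 1 = 4827 (decimal)
Difference: |95 - 4827| = 4732
4732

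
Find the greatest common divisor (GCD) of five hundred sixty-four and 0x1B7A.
Convert five hundred sixty-four (English words) → 5×100 + 64 = 564 (decimal)
Convert 0x1B7A (hexadecimal) → 1×4096 + 11×256 + 7×16 + 10 = 7034 (decimal)
Compute gcd(564, 7034) = 2
2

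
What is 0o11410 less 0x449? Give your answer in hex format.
Convert 0o11410 (octal) → 1×4096 + 1×512 + 4×64 + 1×8 = 4872 (decimal)
Convert 0x449 (hexadecimal) → 4×256 + 4×16 + 9 = 1097 (decimal)
Compute 4872 - 1097 = 3775
Convert 3775 (decimal) → 3775 = 14×256 + 11×16 + 15 → 0xEBF (hexadecimal)
0xEBF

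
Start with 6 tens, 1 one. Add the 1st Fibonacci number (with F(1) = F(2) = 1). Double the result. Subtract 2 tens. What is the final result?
Convert 6 tens, 1 one (place-value notation) → 6×10 + 1 = 61 (decimal)
Start: 61
Convert the 1st Fibonacci number (with F(1) = F(2) = 1) (Fibonacci index) → 1 (decimal)
61 + 1 = 62
62 × 2 = 124
Convert 2 tens (place-value notation) → 2×10 = 20 (decimal)
124 - 20 = 104
104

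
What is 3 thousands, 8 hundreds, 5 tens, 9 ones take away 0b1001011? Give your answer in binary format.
Convert 3 thousands, 8 hundreds, 5 tens, 9 ones (place-value notation) → 3×1000 + 8×100 + 5×10 + 9 = 3859 (decimal)
Convert 0b1001011 (binary) → 64 + 8 + 2 + 1 = 75 (decimal)
Compute 3859 - 75 = 3784
Convert 3784 (decimal) → 3784 = 2048 + 1024 + 512 + 128 + 64 + 8 → 0b111011001000 (binary)
0b111011001000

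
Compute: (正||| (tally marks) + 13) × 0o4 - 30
Convert 正||| (tally marks) → 5 + 3 = 8 (decimal)
Convert 0o4 (octal) → 4 (decimal)
Expression in decimal: (8 + 13) × 4 - 30
Parentheses first: 8 + 13 = 21
Multiply: 21 × 4 = 84
Subtract: 84 - 30 = 54
54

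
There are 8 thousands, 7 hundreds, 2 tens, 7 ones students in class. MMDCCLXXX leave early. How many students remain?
Convert 8 thousands, 7 hundreds, 2 tens, 7 ones (place-value notation) → 8×1000 + 7×100 + 2×10 + 7 = 8727 (decimal)
Convert MMDCCLXXX (Roman numeral) → 1000 + 1000 + 500 + 100 + 100 + 50 + 10 + 10 + 10 = 2780 (decimal)
Compute 8727 - 2780 = 5947
5947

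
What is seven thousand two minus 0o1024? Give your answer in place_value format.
Convert seven thousand two (English words) → 7×1000 + 2 = 7002 (decimal)
Convert 0o1024 (octal) → 1×512 + 2×8 + 4 = 532 (decimal)
Compute 7002 - 532 = 6470
Convert 6470 (decimal) → 6470 = 6×1000 + 4×100 + 7×10 → 6 thousands, 4 hundreds, 7 tens (place-value notation)
6 thousands, 4 hundreds, 7 tens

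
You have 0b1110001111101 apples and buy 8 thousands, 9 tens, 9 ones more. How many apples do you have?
Convert 0b1110001111101 (binary) → 4096 + 2048 + 1024 + 64 + 32 + 16 + 8 + 4 + 1 = 7293 (decimal)
Convert 8 thousands, 9 tens, 9 ones (place-value notation) → 8×1000 + 9×10 + 9 = 8099 (decimal)
Compute 7293 + 8099 = 15392
15392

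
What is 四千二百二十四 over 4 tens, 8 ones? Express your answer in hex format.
Convert 四千二百二十四 (Chinese numeral) → 4×1000 + 2×100 + 2×10 + 4 = 4224 (decimal)
Convert 4 tens, 8 ones (place-value notation) → 4×10 + 8 = 48 (decimal)
Compute 4224 ÷ 48 = 88
Convert 88 (decimal) → 88 = 5×16 + 8 → 0x58 (hexadecimal)
0x58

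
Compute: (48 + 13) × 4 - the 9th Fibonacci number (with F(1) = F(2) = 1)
Convert the 9th Fibonacci number (with F(1) = F(2) = 1) (Fibonacci index) → 1, 1, 2, 3, 5, 8, 13, 21, 34 → 34 (decimal)
Expression in decimal: (48 + 13) × 4 - 34
Parentheses first: 48 + 13 = 61
Multiply: 61 × 4 = 244
Subtract: 244 - 34 = 210
210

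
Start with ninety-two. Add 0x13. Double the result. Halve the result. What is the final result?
Convert ninety-two (English words) → 92 (decimal)
Start: 92
Convert 0x13 (hexadecimal) → 1×16 + 3 = 19 (decimal)
92 + 19 = 111
111 × 2 = 222
222 ÷ 2 = 111
111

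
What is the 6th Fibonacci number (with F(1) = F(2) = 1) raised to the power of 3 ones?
Convert the 6th Fibonacci number (with F(1) = F(2) = 1) (Fibonacci index) → 1, 1, 2, 3, 5, 8 → 8 (decimal)
Convert 3 ones (place-value notation) → 3 (decimal)
Compute 8 ^ 3 = 512
512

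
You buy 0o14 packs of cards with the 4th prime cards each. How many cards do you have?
Convert the 4th prime (prime index) → 7 (decimal)
Convert 0o14 (octal) → 1×8 + 4 = 12 (decimal)
Compute 7 × 12 = 84
84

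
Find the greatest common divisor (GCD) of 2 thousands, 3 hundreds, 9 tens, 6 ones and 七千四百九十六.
Convert 2 thousands, 3 hundreds, 9 tens, 6 ones (place-value notation) → 2×1000 + 3×100 + 9×10 + 6 = 2396 (decimal)
Convert 七千四百九十六 (Chinese numeral) → 7×1000 + 4×100 + 9×10 + 6 = 7496 (decimal)
Compute gcd(2396, 7496) = 4
4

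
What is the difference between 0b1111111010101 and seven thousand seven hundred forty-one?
Convert 0b1111111010101 (binary) → 4096 + 2048 + 1024 + 512 + 256 + 128 + 64 + 16 + 4 + 1 = 8149 (decimal)
Convert seven thousand seven hundred forty-one (English words) → 7×1000 + 7×100 + 41 = 7741 (decimal)
Difference: |8149 - 7741| = 408
408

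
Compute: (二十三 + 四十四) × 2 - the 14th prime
Convert 二十三 (Chinese numeral) → 2×10 + 3 = 23 (decimal)
Convert 四十四 (Chinese numeral) → 4×10 + 4 = 44 (decimal)
Convert the 14th prime (prime index) → 43 (decimal)
Expression in decimal: (23 + 44) × 2 - 43
Parentheses first: 23 + 44 = 67
Multiply: 67 × 2 = 134
Subtract: 134 - 43 = 91
91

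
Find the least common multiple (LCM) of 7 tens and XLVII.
Convert 7 tens (place-value notation) → 7×10 = 70 (decimal)
Convert XLVII (Roman numeral) → 40 + 5 + 1 + 1 = 47 (decimal)
Compute lcm(70, 47) = 3290
3290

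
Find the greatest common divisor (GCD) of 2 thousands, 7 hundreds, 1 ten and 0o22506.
Convert 2 thousands, 7 hundreds, 1 ten (place-value notation) → 2×1000 + 7×100 + 1×10 = 2710 (decimal)
Convert 0o22506 (octal) → 2×4096 + 2×512 + 5×64 + 6 = 9542 (decimal)
Compute gcd(2710, 9542) = 2
2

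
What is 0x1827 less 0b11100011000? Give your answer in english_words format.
Convert 0x1827 (hexadecimal) → 1×4096 + 8×256 + 2×16 + 7 = 6183 (decimal)
Convert 0b11100011000 (binary) → 1024 + 512 + 256 + 16 + 8 = 1816 (decimal)
Compute 6183 - 1816 = 4367
Convert 4367 (decimal) → 4367 = 4×1000 + 3×100 + 67 → four thousand three hundred sixty-seven (English words)
four thousand three hundred sixty-seven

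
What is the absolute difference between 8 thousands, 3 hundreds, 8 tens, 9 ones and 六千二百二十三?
Convert 8 thousands, 3 hundreds, 8 tens, 9 ones (place-value notation) → 8×1000 + 3×100 + 8×10 + 9 = 8389 (decimal)
Convert 六千二百二十三 (Chinese numeral) → 6×1000 + 2×100 + 2×10 + 3 = 6223 (decimal)
Compute |8389 - 6223| = 2166
2166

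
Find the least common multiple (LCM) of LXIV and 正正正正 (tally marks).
Convert LXIV (Roman numeral) → 50 + 10 + 4 = 64 (decimal)
Convert 正正正正 (tally marks) → 5 + 5 + 5 + 5 = 20 (decimal)
Compute lcm(64, 20) = 320
320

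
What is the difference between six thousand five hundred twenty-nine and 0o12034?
Convert six thousand five hundred twenty-nine (English words) → 6×1000 + 5×100 + 29 = 6529 (decimal)
Convert 0o12034 (octal) → 1×4096 + 2×512 + 3×8 + 4 = 5148 (decimal)
Difference: |6529 - 5148| = 1381
1381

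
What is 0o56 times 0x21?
Convert 0o56 (octal) → 5×8 + 6 = 46 (decimal)
Convert 0x21 (hexadecimal) → 2×16 + 1 = 33 (decimal)
Compute 46 × 33 = 1518
1518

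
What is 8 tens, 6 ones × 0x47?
Convert 8 tens, 6 ones (place-value notation) → 8×10 + 6 = 86 (decimal)
Convert 0x47 (hexadecimal) → 4×16 + 7 = 71 (decimal)
Compute 86 × 71 = 6106
6106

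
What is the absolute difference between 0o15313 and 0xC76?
Convert 0o15313 (octal) → 1×4096 + 5×512 + 3×64 + 1×8 + 3 = 6859 (decimal)
Convert 0xC76 (hexadecimal) → 12×256 + 7×16 + 6 = 3190 (decimal)
Compute |6859 - 3190| = 3669
3669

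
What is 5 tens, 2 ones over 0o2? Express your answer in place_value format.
Convert 5 tens, 2 ones (place-value notation) → 5×10 + 2 = 52 (decimal)
Convert 0o2 (octal) → 2 (decimal)
Compute 52 ÷ 2 = 26
Convert 26 (decimal) → 26 = 2×10 + 6 → 2 tens, 6 ones (place-value notation)
2 tens, 6 ones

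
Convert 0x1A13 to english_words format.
Convert 0x1A13 (hexadecimal) → 1×4096 + 10×256 + 1×16 + 3 = 6675 (decimal)
Convert 6675 (decimal) → 6675 = 6×1000 + 6×100 + 75 → six thousand six hundred seventy-five (English words)
six thousand six hundred seventy-five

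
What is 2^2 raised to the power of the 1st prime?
Convert 2^2 (power) → 4 (decimal)
Convert the 1st prime (prime index) → 2 (decimal)
Compute 4 ^ 2 = 16
16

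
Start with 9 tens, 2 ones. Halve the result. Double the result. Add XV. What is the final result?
Convert 9 tens, 2 ones (place-value notation) → 9×10 + 2 = 92 (decimal)
Start: 92
92 ÷ 2 = 46
46 × 2 = 92
Convert XV (Roman numeral) → 10 + 5 = 15 (decimal)
92 + 15 = 107
107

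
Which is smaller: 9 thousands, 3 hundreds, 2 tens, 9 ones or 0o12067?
Convert 9 thousands, 3 hundreds, 2 tens, 9 ones (place-value notation) → 9×1000 + 3×100 + 2×10 + 9 = 9329 (decimal)
Convert 0o12067 (octal) → 1×4096 + 2×512 + 6×8 + 7 = 5175 (decimal)
Compare 9329 vs 5175: smaller = 5175
5175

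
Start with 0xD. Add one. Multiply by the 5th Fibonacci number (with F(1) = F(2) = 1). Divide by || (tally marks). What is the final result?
Convert 0xD (hexadecimal) → 13 (decimal)
Start: 13
Convert one (English words) → 1 (decimal)
13 + 1 = 14
Convert the 5th Fibonacci number (with F(1) = F(2) = 1) (Fibonacci index) → 1, 1, 2, 3, 5 → 5 (decimal)
14 × 5 = 70
Convert || (tally marks) → 2 (decimal)
70 ÷ 2 = 35
35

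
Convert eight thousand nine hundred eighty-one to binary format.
Convert eight thousand nine hundred eighty-one (English words) → 8×1000 + 9×100 + 81 = 8981 (decimal)
Convert 8981 (decimal) → 8981 = 8192 + 512 + 256 + 16 + 4 + 1 → 0b10001100010101 (binary)
0b10001100010101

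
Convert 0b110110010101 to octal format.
Convert 0b110110010101 (binary) → 2048 + 1024 + 256 + 128 + 16 + 4 + 1 = 3477 (decimal)
Convert 3477 (decimal) → 3477 = 6×512 + 6×64 + 2×8 + 5 → 0o6625 (octal)
0o6625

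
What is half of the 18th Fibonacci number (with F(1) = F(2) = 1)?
The 18th Fibonacci number (with F(1) = F(2) = 1) = 2584
Compute 2584 ÷ 2 = 1292
1292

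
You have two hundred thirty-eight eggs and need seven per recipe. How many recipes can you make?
Convert two hundred thirty-eight (English words) → 2×100 + 38 = 238 (decimal)
Convert seven (English words) → 7 (decimal)
Compute 238 ÷ 7 = 34
34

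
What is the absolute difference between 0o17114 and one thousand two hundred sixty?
Convert 0o17114 (octal) → 1×4096 + 7×512 + 1×64 + 1×8 + 4 = 7756 (decimal)
Convert one thousand two hundred sixty (English words) → 1×1000 + 2×100 + 60 = 1260 (decimal)
Compute |7756 - 1260| = 6496
6496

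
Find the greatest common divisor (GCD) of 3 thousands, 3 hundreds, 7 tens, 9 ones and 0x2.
Convert 3 thousands, 3 hundreds, 7 tens, 9 ones (place-value notation) → 3×1000 + 3×100 + 7×10 + 9 = 3379 (decimal)
Convert 0x2 (hexadecimal) → 2 (decimal)
Compute gcd(3379, 2) = 1
1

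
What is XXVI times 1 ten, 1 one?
Convert XXVI (Roman numeral) → 10 + 10 + 5 + 1 = 26 (decimal)
Convert 1 ten, 1 one (place-value notation) → 1×10 + 1 = 11 (decimal)
Compute 26 × 11 = 286
286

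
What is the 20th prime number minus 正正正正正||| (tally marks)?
The 20th prime number = 71
Convert 正正正正正||| (tally marks) → 5 + 5 + 5 + 5 + 5 + 3 = 28 (decimal)
Compute 71 - 28 = 43
43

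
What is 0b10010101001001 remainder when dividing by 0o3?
Convert 0b10010101001001 (binary) → 8192 + 1024 + 256 + 64 + 8 + 1 = 9545 (decimal)
Convert 0o3 (octal) → 3 (decimal)
Compute 9545 mod 3 = 2
2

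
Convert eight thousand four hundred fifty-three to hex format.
Convert eight thousand four hundred fifty-three (English words) → 8×1000 + 4×100 + 53 = 8453 (decimal)
Convert 8453 (decimal) → 8453 = 2×4096 + 1×256 + 5 → 0x2105 (hexadecimal)
0x2105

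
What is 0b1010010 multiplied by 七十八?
Convert 0b1010010 (binary) → 64 + 16 + 2 = 82 (decimal)
Convert 七十八 (Chinese numeral) → 7×10 + 8 = 78 (decimal)
Compute 82 × 78 = 6396
6396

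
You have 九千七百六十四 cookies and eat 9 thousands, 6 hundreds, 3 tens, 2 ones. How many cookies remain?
Convert 九千七百六十四 (Chinese numeral) → 9×1000 + 7×100 + 6×10 + 4 = 9764 (decimal)
Convert 9 thousands, 6 hundreds, 3 tens, 2 ones (place-value notation) → 9×1000 + 6×100 + 3×10 + 2 = 9632 (decimal)
Compute 9764 - 9632 = 132
132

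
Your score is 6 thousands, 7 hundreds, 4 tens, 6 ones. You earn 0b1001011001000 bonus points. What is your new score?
Convert 6 thousands, 7 hundreds, 4 tens, 6 ones (place-value notation) → 6×1000 + 7×100 + 4×10 + 6 = 6746 (decimal)
Convert 0b1001011001000 (binary) → 4096 + 512 + 128 + 64 + 8 = 4808 (decimal)
Compute 6746 + 4808 = 11554
11554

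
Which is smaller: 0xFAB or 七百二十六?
Convert 0xFAB (hexadecimal) → 15×256 + 10×16 + 11 = 4011 (decimal)
Convert 七百二十六 (Chinese numeral) → 7×100 + 2×10 + 6 = 726 (decimal)
Compare 4011 vs 726: smaller = 726
726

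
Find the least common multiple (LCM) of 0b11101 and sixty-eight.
Convert 0b11101 (binary) → 16 + 8 + 4 + 1 = 29 (decimal)
Convert sixty-eight (English words) → 68 (decimal)
Compute lcm(29, 68) = 1972
1972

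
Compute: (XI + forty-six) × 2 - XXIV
Convert XI (Roman numeral) → 10 + 1 = 11 (decimal)
Convert forty-six (English words) → 46 (decimal)
Convert XXIV (Roman numeral) → 10 + 10 + 4 = 24 (decimal)
Expression in decimal: (11 + 46) × 2 - 24
Parentheses first: 11 + 46 = 57
Multiply: 57 × 2 = 114
Subtract: 114 - 24 = 90
90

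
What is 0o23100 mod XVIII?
Convert 0o23100 (octal) → 2×4096 + 3×512 + 1×64 = 9792 (decimal)
Convert XVIII (Roman numeral) → 10 + 5 + 1 + 1 + 1 = 18 (decimal)
Compute 9792 mod 18 = 0
0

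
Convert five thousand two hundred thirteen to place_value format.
Convert five thousand two hundred thirteen (English words) → 5×1000 + 2×100 + 13 = 5213 (decimal)
Convert 5213 (decimal) → 5213 = 5×1000 + 2×100 + 1×10 + 3 → 5 thousands, 2 hundreds, 1 ten, 3 ones (place-value notation)
5 thousands, 2 hundreds, 1 ten, 3 ones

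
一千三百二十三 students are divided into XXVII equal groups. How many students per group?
Convert 一千三百二十三 (Chinese numeral) → 1×1000 + 3×100 + 2×10 + 3 = 1323 (decimal)
Convert XXVII (Roman numeral) → 10 + 10 + 5 + 1 + 1 = 27 (decimal)
Compute 1323 ÷ 27 = 49
49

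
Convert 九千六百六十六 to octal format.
Convert 九千六百六十六 (Chinese numeral) → 9×1000 + 6×100 + 6×10 + 6 = 9666 (decimal)
Convert 9666 (decimal) → 9666 = 2×4096 + 2×512 + 7×64 + 2 → 0o22702 (octal)
0o22702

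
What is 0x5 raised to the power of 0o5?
Convert 0x5 (hexadecimal) → 5 (decimal)
Convert 0o5 (octal) → 5 (decimal)
Compute 5 ^ 5 = 3125
3125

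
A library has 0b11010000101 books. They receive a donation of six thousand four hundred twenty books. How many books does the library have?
Convert 0b11010000101 (binary) → 1024 + 512 + 128 + 4 + 1 = 1669 (decimal)
Convert six thousand four hundred twenty (English words) → 6×1000 + 4×100 + 20 = 6420 (decimal)
Compute 1669 + 6420 = 8089
8089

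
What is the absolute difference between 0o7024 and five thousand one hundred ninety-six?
Convert 0o7024 (octal) → 7×512 + 2×8 + 4 = 3604 (decimal)
Convert five thousand one hundred ninety-six (English words) → 5×1000 + 1×100 + 96 = 5196 (decimal)
Compute |3604 - 5196| = 1592
1592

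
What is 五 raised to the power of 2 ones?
Convert 五 (Chinese numeral) → 5 (decimal)
Convert 2 ones (place-value notation) → 2 (decimal)
Compute 5 ^ 2 = 25
25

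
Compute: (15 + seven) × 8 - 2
Convert seven (English words) → 7 (decimal)
Expression in decimal: (15 + 7) × 8 - 2
Parentheses first: 15 + 7 = 22
Multiply: 22 × 8 = 176
Subtract: 176 - 2 = 174
174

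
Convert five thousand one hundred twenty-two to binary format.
Convert five thousand one hundred twenty-two (English words) → 5×1000 + 1×100 + 22 = 5122 (decimal)
Convert 5122 (decimal) → 5122 = 4096 + 1024 + 2 → 0b1010000000010 (binary)
0b1010000000010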